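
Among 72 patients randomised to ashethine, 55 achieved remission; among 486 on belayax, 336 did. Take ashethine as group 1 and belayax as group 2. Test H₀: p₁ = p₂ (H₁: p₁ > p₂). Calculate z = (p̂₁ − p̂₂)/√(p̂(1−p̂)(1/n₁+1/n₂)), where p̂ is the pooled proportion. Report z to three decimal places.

z = 1.254

p̂₁ = 55/72 ≈ 0.76389, p̂₂ = 336/486 ≈ 0.69136.
Pooled p̂ = (55+336)/(72+486) = 391/558 = 0.70072.
SE = √(0.209713 × 0.0159465) = 0.05783.
z = (0.76389 − 0.69136)/0.05783 = 0.07253/0.05783 = 1.254.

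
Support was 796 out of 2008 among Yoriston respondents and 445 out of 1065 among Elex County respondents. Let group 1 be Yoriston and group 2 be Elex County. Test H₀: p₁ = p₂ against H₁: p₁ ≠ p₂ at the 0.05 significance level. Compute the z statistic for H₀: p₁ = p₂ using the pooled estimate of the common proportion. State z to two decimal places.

z = -1.15

p̂₁ = 796/2008 = 0.3964, p̂₂ = 445/1065 = 0.4178.
Pooled p̂ = (796+445)/(2008+1065) = 1241/3073 = 0.4038.
SE = √(p̂(1−p̂)(1/n₁+1/n₂)) = √(0.4038·0.5962·0.00143698) = √(0.000345956) = 0.0186.
z = (0.3964 − 0.4178)/0.0186 = -0.0214/0.0186 = -1.15.
Two-sided p-value ≈ 2·Φ(−1.152) = 0.2493. With α = 0.05, fail to reject H₀.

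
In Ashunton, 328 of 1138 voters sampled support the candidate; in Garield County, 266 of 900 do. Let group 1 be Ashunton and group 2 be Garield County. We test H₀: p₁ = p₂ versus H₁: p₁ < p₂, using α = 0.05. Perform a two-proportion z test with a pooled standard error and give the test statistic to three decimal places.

p̂₁ = 328/1138 = 0.28822, p̂₂ = 266/900 = 0.29556.
Pooled p̂ = (328+266)/(1138+900) = 594/2038 = 0.29146.
SE = √(p̂(1−p̂)(1/n₁+1/n₂)) = √(0.29146·0.70854·0.00198985) = √(0.000410927) = 0.02027.
z = (0.28822 − 0.29556)/0.02027 = -0.00734/0.02027 = -0.362.
p-value = P(Z < -0.362) ≈ 0.3588. With α = 0.05, fail to reject H₀.

z = -0.362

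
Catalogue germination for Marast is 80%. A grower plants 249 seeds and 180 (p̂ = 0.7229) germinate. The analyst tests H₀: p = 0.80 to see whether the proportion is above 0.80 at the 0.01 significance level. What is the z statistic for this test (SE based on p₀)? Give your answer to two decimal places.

p̂ = 180/249 ≈ 0.72289.
Under H₀, SE = √(0.8·0.2/249) = √(0.00064257) = 0.02535.
z = (0.72289 − 0.8)/0.02535 = -0.07711/0.02535 = -3.04.
p-value = P(Z > -3.042) ≈ 0.9988, so at α = 0.01 we fail to reject H₀.

z = -3.04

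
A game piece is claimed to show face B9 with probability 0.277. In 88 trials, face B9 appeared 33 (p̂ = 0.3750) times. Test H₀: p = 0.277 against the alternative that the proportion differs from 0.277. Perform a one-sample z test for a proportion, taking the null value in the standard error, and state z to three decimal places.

p̂ = 33/88 ≈ 0.37500.
Standard error under H₀: √(0.277×0.723/88) = 0.04771.
z = (0.37500 − 0.277)/0.04771 = 0.09800/0.04771 = 2.054.
Two-sided p-value ≈ 2·Φ(−2.054) = 0.0399.

z = 2.054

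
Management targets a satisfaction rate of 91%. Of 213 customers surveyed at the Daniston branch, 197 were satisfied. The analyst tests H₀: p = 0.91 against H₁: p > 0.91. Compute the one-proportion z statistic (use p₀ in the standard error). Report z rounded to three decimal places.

p̂ = 197/213 = 0.92488.
Standard error under H₀: √(0.91×0.09/213) = 0.01961.
z = (0.92488 − 0.91)/0.01961 = 0.01488/0.01961 = 0.759.

z = 0.759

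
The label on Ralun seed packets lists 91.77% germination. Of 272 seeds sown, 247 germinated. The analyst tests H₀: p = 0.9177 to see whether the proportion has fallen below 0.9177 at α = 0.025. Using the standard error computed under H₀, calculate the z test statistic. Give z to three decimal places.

z = -0.577

p̂ = 247/272 = 0.90809.
SE = √(p₀(1−p₀)/n) = √(0.075527/272) = 0.01666.
z = (0.90809 − 0.9177)/0.01666 = -0.00961/0.01666 = -0.577.
p-value = P(Z < -0.577) ≈ 0.2820; since p > α = 0.025, fail to reject H₀.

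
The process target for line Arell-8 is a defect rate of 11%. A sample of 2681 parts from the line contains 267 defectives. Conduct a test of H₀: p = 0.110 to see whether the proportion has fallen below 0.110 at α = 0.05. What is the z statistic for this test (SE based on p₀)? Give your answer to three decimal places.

z = -1.723

p̂ = 267/2681 ≈ 0.099590.
Standard error under H₀: √(0.11×0.89/2681) = 0.006043.
z = (0.099590 − 0.11)/0.006043 = -0.010410/0.006043 = -1.723.
p-value = P(Z < -1.723) ≈ 0.0425. With α = 0.05, reject H₀.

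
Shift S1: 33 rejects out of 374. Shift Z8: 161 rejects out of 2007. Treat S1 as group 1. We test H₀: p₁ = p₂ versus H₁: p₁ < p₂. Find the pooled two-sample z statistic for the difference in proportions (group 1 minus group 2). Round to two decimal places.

p̂₁ = 33/374 ≈ 0.0882, p̂₂ = 161/2007 ≈ 0.0802.
Pooled p̂ = (33+161)/(374+2007) = 194/2381 = 0.0815.
SE = √(p̂(1−p̂)(1/n₁+1/n₂)) = √(0.0815·0.9185·0.00317205) = √(0.000237395) = 0.0154.
z = (0.0882 − 0.0802)/0.0154 = 0.0080/0.0154 = 0.52.
p-value = P(Z < 0.520) ≈ 0.6986.

z = 0.52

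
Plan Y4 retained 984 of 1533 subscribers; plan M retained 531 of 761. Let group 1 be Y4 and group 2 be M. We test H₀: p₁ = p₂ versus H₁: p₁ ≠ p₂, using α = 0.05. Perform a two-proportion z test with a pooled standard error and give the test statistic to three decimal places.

z = -2.661

p̂₁ = 984/1533 = 0.64188, p̂₂ = 531/761 = 0.69777.
Pooled p̂ = (984+531)/(1533+761) = 1515/2294 = 0.66042.
SE = √(0.224266 × 0.00196638) = 0.02100.
z = (0.64188 − 0.69777)/0.02100 = -0.05589/0.02100 = -2.661.
p-value = 2·P(Z > 2.661) ≈ 0.0078. With α = 0.05, reject H₀.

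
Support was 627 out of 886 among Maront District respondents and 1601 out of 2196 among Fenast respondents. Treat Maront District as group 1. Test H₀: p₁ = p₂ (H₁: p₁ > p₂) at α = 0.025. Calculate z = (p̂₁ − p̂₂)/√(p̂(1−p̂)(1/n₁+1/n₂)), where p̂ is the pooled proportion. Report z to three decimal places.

z = -1.200

p̂₁ = 627/886 = 0.70767, p̂₂ = 1601/2196 = 0.72905.
Pooled p̂ = (627+1601)/(886+2196) = 2228/3082 = 0.72291.
SE = √(0.200312 × 0.00158404) = 0.01781.
z = (0.70767 − 0.72905)/0.01781 = -0.02138/0.01781 = -1.200.
p-value = P(Z > -1.200) ≈ 0.8850, so at α = 0.025 we fail to reject H₀.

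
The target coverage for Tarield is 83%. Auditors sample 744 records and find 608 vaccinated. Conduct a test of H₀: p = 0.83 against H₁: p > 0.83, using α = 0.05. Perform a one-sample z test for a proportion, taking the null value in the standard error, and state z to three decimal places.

p̂ = 608/744 ≈ 0.817204.
Standard error under H₀: √(0.83×0.17/744) = 0.013771.
z = (0.817204 − 0.83)/0.013771 = -0.012796/0.013771 = -0.929.
p-value = P(Z > -0.929) ≈ 0.8236, so at α = 0.05 we fail to reject H₀.

z = -0.929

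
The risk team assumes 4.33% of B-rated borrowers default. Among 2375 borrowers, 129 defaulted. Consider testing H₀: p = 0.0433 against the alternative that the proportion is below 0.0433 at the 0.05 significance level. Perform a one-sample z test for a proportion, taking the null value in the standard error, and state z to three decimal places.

p̂ = 129/2375 = 0.054316.
Standard error under H₀: √(0.0433×0.9567/2375) = 0.004176.
z = (0.054316 − 0.0433)/0.004176 = 0.011016/0.004176 = 2.638.
p-value = P(Z < 2.638) ≈ 0.9958. With α = 0.05, fail to reject H₀.

z = 2.638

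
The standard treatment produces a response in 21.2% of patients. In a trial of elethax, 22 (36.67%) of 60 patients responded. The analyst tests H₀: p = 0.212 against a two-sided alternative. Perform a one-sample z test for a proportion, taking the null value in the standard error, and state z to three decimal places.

z = 2.931

p̂ = 22/60 ≈ 0.36667.
Under H₀, SE = √(0.212·0.788/60) = √(0.00278427) = 0.05277.
z = (0.36667 − 0.212)/0.05277 = 0.15467/0.05277 = 2.931.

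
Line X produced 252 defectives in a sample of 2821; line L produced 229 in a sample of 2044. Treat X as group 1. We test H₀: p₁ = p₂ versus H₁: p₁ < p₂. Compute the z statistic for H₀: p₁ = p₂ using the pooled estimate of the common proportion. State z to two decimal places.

p̂₁ = 252/2821 ≈ 0.08933, p̂₂ = 229/2044 ≈ 0.11204.
Pooled p̂ = (252+229)/(2821+2044) = 481/4865 = 0.09887.
SE = √(p̂(1−p̂)(1/n₁+1/n₂)) = √(0.09887·0.90113·0.000843721) = √(7.51707e-05) = 0.00867.
z = (0.08933 − 0.11204)/0.00867 = -0.02271/0.00867 = -2.62.

z = -2.62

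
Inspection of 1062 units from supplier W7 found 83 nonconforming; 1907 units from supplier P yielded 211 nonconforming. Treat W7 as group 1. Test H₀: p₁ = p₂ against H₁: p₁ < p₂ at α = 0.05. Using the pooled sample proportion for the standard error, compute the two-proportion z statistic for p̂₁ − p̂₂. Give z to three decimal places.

p̂₁ = 83/1062 = 0.078154, p̂₂ = 211/1907 = 0.110645.
Pooled p̂ = (83+211)/(1062+1907) = 294/2969 = 0.099023.
SE = √(p̂(1−p̂)(1/n₁+1/n₂)) = √(0.099023·0.900977·0.001466) = √(0.000130793) = 0.011436.
z = (0.078154 − 0.110645)/0.011436 = -0.032491/0.011436 = -2.841.
p-value = P(Z < -2.841) ≈ 0.0022; since p < α = 0.05, reject H₀.

z = -2.841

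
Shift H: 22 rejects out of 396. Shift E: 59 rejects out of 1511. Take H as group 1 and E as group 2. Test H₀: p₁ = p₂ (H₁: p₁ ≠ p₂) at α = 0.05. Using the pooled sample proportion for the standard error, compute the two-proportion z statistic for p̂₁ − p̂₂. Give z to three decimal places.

p̂₁ = 22/396 ≈ 0.05556, p̂₂ = 59/1511 ≈ 0.03905.
Pooled p̂ = (22+59)/(396+1511) = 81/1907 = 0.04248.
SE = √(p̂(1−p̂)(1/n₁+1/n₂)) = √(0.04248·0.95752·0.00318707) = √(0.000129621) = 0.01139.
z = (0.05556 − 0.03905)/0.01139 = 0.01651/0.01139 = 1.450.
Two-sided p-value ≈ 2·Φ(−1.450) = 0.1471. With α = 0.05, fail to reject H₀.

z = 1.450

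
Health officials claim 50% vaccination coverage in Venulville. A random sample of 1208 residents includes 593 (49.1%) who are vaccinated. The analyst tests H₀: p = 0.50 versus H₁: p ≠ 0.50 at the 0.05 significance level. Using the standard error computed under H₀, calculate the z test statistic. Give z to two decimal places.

z = -0.63

p̂ = 593/1208 ≈ 0.4909.
SE = √(p₀(1−p₀)/n) = √(0.25/1208) = 0.0144.
z = (0.4909 − 0.5)/0.0144 = -0.0091/0.0144 = -0.63.
p-value = 2·P(Z > 0.633) ≈ 0.5267; since p > α = 0.05, fail to reject H₀.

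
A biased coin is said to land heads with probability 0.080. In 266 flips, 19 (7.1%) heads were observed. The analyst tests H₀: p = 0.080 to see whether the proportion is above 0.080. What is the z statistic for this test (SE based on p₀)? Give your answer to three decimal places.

z = -0.515

p̂ = 19/266 ≈ 0.07143.
Under H₀, SE = √(0.08·0.92/266) = √(0.000276692) = 0.01663.
z = (0.07143 − 0.08)/0.01663 = -0.00857/0.01663 = -0.515.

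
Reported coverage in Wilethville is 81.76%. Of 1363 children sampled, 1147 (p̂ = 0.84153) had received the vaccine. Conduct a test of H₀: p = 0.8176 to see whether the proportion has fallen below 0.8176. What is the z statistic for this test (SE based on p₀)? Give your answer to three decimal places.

z = 2.287

p̂ = 1147/1363 ≈ 0.841526.
Under H₀, SE = √(0.8176·0.1824/1363) = √(0.000109413) = 0.010460.
z = (0.841526 − 0.8176)/0.010460 = 0.023926/0.010460 = 2.287.
p-value = P(Z < 2.287) ≈ 0.9889.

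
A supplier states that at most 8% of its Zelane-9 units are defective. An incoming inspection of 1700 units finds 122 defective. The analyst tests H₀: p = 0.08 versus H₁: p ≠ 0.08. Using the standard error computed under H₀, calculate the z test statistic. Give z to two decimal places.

p̂ = 122/1700 ≈ 0.07176.
Standard error under H₀: √(0.08×0.92/1700) = 0.00658.
z = (0.07176 − 0.08)/0.00658 = -0.00824/0.00658 = -1.25.

z = -1.25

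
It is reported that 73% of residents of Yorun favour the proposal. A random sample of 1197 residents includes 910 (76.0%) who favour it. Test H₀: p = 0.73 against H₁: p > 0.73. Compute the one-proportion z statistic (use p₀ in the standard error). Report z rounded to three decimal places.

p̂ = 910/1197 ≈ 0.76023.
Under H₀, SE = √(0.73·0.27/1197) = √(0.000164662) = 0.01283.
z = (0.76023 − 0.73)/0.01283 = 0.03023/0.01283 = 2.356.
p-value = P(Z > 2.356) ≈ 0.0092.

z = 2.356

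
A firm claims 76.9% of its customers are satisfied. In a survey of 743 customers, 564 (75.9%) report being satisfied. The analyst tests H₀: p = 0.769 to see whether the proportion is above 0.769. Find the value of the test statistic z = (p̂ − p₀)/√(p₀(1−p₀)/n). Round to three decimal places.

p̂ = 564/743 = 0.759085.
Standard error under H₀: √(0.769×0.231/743) = 0.015462.
z = (0.759085 − 0.769)/0.015462 = -0.009915/0.015462 = -0.641.

z = -0.641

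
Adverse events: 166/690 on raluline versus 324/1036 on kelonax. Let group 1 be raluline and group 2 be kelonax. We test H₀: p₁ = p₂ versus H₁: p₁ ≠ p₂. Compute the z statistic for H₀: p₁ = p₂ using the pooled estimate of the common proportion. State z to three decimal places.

z = -3.257

p̂₁ = 166/690 = 0.240580, p̂₂ = 324/1036 = 0.312741.
Pooled p̂ = (166+324)/(690+1036) = 490/1726 = 0.283893.
SE = √(p̂(1−p̂)(1/n₁+1/n₂)) = √(0.283893·0.716107·0.00241453) = √(0.000490868) = 0.022156.
z = (0.240580 − 0.312741)/0.022156 = -0.072161/0.022156 = -3.257.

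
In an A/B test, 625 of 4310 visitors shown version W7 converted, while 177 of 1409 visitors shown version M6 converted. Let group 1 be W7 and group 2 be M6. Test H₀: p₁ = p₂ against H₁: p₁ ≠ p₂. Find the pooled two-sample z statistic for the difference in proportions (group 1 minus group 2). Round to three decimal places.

p̂₁ = 625/4310 ≈ 0.145012, p̂₂ = 177/1409 ≈ 0.125621.
Pooled p̂ = (625+177)/(4310+1409) = 802/5719 = 0.140234.
SE = √(p̂(1−p̂)(1/n₁+1/n₂)) = √(0.140234·0.859766·0.000941742) = √(0.000113545) = 0.010656.
z = (0.145012 − 0.125621)/0.010656 = 0.019391/0.010656 = 1.820.

z = 1.820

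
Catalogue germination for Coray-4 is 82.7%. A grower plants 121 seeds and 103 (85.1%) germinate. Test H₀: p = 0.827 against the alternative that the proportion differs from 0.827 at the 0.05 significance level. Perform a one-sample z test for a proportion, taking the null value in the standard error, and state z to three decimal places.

p̂ = 103/121 = 0.85124.
Standard error under H₀: √(0.827×0.173/121) = 0.03439.
z = (0.85124 − 0.827)/0.03439 = 0.02424/0.03439 = 0.705.
p-value = 2·P(Z > 0.705) ≈ 0.4809. With α = 0.05, fail to reject H₀.

z = 0.705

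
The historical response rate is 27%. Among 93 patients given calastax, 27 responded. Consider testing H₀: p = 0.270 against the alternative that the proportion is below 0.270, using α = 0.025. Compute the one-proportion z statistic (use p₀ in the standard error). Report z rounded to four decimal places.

p̂ = 27/93 = 0.2903226.
SE = √(p₀(1−p₀)/n) = √(0.1971/93) = 0.0460365.
z = (0.2903226 − 0.27)/0.0460365 = 0.0203226/0.0460365 = 0.4414.
p-value = P(Z < 0.441) ≈ 0.6706, so at α = 0.025 we fail to reject H₀.

z = 0.4414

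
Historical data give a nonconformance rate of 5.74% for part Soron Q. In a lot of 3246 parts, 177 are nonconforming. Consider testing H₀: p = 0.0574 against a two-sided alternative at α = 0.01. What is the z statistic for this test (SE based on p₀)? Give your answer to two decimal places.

z = -0.70

p̂ = 177/3246 = 0.05453.
SE = √(p₀(1−p₀)/n) = √(0.054105/3246) = 0.00408.
z = (0.05453 − 0.0574)/0.00408 = -0.00287/0.00408 = -0.70.
Two-sided p-value ≈ 2·Φ(−0.703) = 0.4819, so at α = 0.01 we fail to reject H₀.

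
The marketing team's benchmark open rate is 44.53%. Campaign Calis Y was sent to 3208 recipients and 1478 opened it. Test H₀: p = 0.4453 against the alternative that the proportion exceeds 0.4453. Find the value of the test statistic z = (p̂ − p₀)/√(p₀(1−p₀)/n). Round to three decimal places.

z = 1.758

p̂ = 1478/3208 = 0.46072.
SE = √(p₀(1−p₀)/n) = √(0.24701/3208) = 0.00877.
z = (0.46072 − 0.4453)/0.00877 = 0.01542/0.00877 = 1.758.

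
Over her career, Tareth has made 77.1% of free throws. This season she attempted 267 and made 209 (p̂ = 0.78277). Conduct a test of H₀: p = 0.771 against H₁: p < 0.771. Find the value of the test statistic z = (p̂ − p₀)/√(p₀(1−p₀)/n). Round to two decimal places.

p̂ = 209/267 = 0.7828.
Under H₀, SE = √(0.771·0.229/267) = √(0.00066127) = 0.0257.
z = (0.7828 − 0.771)/0.0257 = 0.0118/0.0257 = 0.46.
p-value = P(Z < 0.458) ≈ 0.6764.

z = 0.46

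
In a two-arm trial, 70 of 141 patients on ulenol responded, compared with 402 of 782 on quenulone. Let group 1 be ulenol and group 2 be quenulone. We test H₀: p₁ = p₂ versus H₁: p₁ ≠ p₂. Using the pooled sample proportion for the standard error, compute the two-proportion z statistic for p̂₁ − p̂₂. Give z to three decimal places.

p̂₁ = 70/141 ≈ 0.49645, p̂₂ = 402/782 ≈ 0.51407.
Pooled p̂ = (70+402)/(141+782) = 472/923 = 0.51138.
SE = √(0.249871 × 0.00837097) = 0.04573.
z = (0.49645 − 0.51407)/0.04573 = -0.01762/0.04573 = -0.385.

z = -0.385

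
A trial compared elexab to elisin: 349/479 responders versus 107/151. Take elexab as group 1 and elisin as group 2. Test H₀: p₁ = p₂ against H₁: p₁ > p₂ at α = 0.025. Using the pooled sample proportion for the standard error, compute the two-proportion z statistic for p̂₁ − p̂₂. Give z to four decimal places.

p̂₁ = 349/479 ≈ 0.728601, p̂₂ = 107/151 ≈ 0.708609.
Pooled p̂ = (349+107)/(479+151) = 456/630 = 0.723810.
SE = √(p̂(1−p̂)(1/n₁+1/n₂)) = √(0.723810·0.276190·0.0087102) = √(0.00174125) = 0.041728.
z = (0.728601 − 0.708609)/0.041728 = 0.019992/0.041728 = 0.4791.
p-value = P(Z > 0.479) ≈ 0.3159. With α = 0.025, fail to reject H₀.

z = 0.4791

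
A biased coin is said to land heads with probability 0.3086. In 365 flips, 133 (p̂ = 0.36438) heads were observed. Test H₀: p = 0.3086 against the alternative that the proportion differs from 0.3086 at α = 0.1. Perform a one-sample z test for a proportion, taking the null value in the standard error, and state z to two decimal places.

z = 2.31

p̂ = 133/365 ≈ 0.3644.
Under H₀, SE = √(0.3086·0.6914/365) = √(0.000584564) = 0.0242.
z = (0.3644 − 0.3086)/0.0242 = 0.0558/0.0242 = 2.31.
p-value = 2·P(Z > 2.307) ≈ 0.0210; since p < α = 0.1, reject H₀.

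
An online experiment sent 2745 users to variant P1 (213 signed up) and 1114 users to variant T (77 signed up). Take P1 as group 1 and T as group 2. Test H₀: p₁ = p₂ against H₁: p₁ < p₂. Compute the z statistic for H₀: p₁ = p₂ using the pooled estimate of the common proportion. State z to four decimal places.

z = 0.9050

p̂₁ = 213/2745 ≈ 0.0775956, p̂₂ = 77/1114 ≈ 0.0691203.
Pooled p̂ = (213+77)/(2745+1114) = 290/3859 = 0.0751490.
SE = √(0.0695016 × 0.00126196) = 0.0093653.
z = (0.0775956 − 0.0691203)/0.0093653 = 0.0084753/0.0093653 = 0.9050.
p-value = P(Z < 0.905) ≈ 0.8173.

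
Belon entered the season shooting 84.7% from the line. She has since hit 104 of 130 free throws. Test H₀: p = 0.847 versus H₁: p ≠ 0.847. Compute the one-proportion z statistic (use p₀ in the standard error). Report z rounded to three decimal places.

z = -1.489

p̂ = 104/130 = 0.80000.
Under H₀, SE = √(0.847·0.153/130) = √(0.000996854) = 0.03157.
z = (0.80000 − 0.847)/0.03157 = -0.04700/0.03157 = -1.489.
p-value = 2·P(Z > 1.489) ≈ 0.1366.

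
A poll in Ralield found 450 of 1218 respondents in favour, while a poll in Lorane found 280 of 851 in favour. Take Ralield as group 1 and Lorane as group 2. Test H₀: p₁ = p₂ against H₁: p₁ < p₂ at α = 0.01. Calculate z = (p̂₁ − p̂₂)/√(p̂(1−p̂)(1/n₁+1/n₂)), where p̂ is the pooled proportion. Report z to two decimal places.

z = 1.89

p̂₁ = 450/1218 = 0.36946, p̂₂ = 280/851 = 0.32902.
Pooled p̂ = (450+280)/(1218+851) = 730/2069 = 0.35283.
SE = √(p̂(1−p̂)(1/n₁+1/n₂)) = √(0.35283·0.64717·0.00199611) = √(0.000455791) = 0.02135.
z = (0.36946 − 0.32902)/0.02135 = 0.04044/0.02135 = 1.89.
p-value = P(Z < 1.894) ≈ 0.9709. With α = 0.01, fail to reject H₀.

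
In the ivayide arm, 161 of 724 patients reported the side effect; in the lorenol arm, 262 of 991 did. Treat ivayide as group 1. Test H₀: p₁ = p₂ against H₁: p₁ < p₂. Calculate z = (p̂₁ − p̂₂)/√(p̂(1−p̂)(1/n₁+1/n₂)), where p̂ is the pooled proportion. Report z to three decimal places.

z = -1.993

p̂₁ = 161/724 = 0.22238, p̂₂ = 262/991 = 0.26438.
Pooled p̂ = (161+262)/(724+991) = 423/1715 = 0.24665.
SE = √(0.185812 × 0.0023903) = 0.02107.
z = (0.22238 − 0.26438)/0.02107 = -0.04200/0.02107 = -1.993.
p-value = P(Z < -1.993) ≈ 0.0231.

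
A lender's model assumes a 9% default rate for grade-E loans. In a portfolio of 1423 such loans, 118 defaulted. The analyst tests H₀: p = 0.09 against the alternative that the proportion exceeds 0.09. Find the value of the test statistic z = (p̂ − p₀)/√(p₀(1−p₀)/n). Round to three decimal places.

z = -0.933

p̂ = 118/1423 = 0.08292.
SE = √(p₀(1−p₀)/n) = √(0.0819/1423) = 0.00759.
z = (0.08292 − 0.09)/0.00759 = -0.00708/0.00759 = -0.933.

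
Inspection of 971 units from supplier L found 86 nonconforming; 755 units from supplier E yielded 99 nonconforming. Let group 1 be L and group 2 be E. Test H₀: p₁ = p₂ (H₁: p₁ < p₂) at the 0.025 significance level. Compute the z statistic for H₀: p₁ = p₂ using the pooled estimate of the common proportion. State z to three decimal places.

z = -2.835

p̂₁ = 86/971 ≈ 0.08857, p̂₂ = 99/755 ≈ 0.13113.
Pooled p̂ = (86+99)/(971+755) = 185/1726 = 0.10718.
SE = √(0.0956958 × 0.00235437) = 0.01501.
z = (0.08857 − 0.13113)/0.01501 = -0.04256/0.01501 = -2.835.
p-value = P(Z < -2.835) ≈ 0.0023; since p < α = 0.025, reject H₀.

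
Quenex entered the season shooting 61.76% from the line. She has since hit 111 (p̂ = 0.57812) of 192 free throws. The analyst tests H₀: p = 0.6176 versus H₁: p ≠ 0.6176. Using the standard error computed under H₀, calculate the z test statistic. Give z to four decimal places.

z = -1.1255

p̂ = 111/192 = 0.578125.
Under H₀, SE = √(0.6176·0.3824/192) = √(0.00123005) = 0.035072.
z = (0.578125 − 0.6176)/0.035072 = -0.039475/0.035072 = -1.1255.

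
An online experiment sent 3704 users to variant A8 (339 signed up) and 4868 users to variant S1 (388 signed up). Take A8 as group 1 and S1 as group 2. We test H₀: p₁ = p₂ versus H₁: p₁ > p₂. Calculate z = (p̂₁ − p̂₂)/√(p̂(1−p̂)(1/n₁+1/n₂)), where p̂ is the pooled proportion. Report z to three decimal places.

z = 1.946

p̂₁ = 339/3704 ≈ 0.091523, p̂₂ = 388/4868 ≈ 0.079704.
Pooled p̂ = (339+388)/(3704+4868) = 727/8572 = 0.084811.
SE = √(p̂(1−p̂)(1/n₁+1/n₂)) = √(0.084811·0.915189·0.000475402) = √(3.68998e-05) = 0.006075.
z = (0.091523 − 0.079704)/0.006075 = 0.011819/0.006075 = 1.946.
p-value = P(Z > 1.946) ≈ 0.0259.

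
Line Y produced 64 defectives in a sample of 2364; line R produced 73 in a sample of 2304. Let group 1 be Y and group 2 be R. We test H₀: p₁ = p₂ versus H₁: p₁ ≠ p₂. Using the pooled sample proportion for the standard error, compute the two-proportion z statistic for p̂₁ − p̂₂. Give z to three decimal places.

z = -0.933

p̂₁ = 64/2364 = 0.02707, p̂₂ = 73/2304 = 0.03168.
Pooled p̂ = (64+73)/(2364+2304) = 137/4668 = 0.02935.
SE = √(0.0284874 × 0.00085704) = 0.00494.
z = (0.02707 − 0.03168)/0.00494 = -0.00461/0.00494 = -0.933.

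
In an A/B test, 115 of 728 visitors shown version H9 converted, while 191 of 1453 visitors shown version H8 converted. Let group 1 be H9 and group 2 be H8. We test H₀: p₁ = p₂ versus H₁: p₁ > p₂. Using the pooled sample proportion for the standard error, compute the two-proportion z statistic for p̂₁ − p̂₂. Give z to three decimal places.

p̂₁ = 115/728 = 0.157967, p̂₂ = 191/1453 = 0.131452.
Pooled p̂ = (115+191)/(728+1453) = 306/2181 = 0.140303.
SE = √(p̂(1−p̂)(1/n₁+1/n₂)) = √(0.140303·0.859697·0.00206186) = √(0.000248697) = 0.015770.
z = (0.157967 − 0.131452)/0.015770 = 0.026515/0.015770 = 1.681.

z = 1.681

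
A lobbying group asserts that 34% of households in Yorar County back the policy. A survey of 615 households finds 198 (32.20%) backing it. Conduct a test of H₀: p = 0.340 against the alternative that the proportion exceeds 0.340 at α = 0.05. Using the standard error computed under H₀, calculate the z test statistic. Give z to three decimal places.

p̂ = 198/615 = 0.32195.
SE = √(p₀(1−p₀)/n) = √(0.2244/615) = 0.01910.
z = (0.32195 − 0.34)/0.01910 = -0.01805/0.01910 = -0.945.
p-value = P(Z > -0.945) ≈ 0.8276, so at α = 0.05 we fail to reject H₀.

z = -0.945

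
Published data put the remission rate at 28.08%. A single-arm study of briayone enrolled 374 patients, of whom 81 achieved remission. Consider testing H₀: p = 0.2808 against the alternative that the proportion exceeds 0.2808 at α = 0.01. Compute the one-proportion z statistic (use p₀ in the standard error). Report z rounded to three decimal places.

p̂ = 81/374 ≈ 0.216578.
SE = √(p₀(1−p₀)/n) = √(0.20195/374) = 0.023237.
z = (0.216578 − 0.2808)/0.023237 = -0.064222/0.023237 = -2.764.
p-value = P(Z > -2.764) ≈ 0.9971; since p > α = 0.01, fail to reject H₀.

z = -2.764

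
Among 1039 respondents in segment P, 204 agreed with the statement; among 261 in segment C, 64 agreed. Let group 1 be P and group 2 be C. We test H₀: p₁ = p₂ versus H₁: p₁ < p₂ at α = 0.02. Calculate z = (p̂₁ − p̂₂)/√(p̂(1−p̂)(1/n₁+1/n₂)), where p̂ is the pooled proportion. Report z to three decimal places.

p̂₁ = 204/1039 ≈ 0.19634, p̂₂ = 64/261 ≈ 0.24521.
Pooled p̂ = (204+64)/(1039+261) = 268/1300 = 0.20615.
SE = √(0.163654 × 0.00479388) = 0.02801.
z = (0.19634 − 0.24521)/0.02801 = -0.04887/0.02801 = -1.745.
p-value = P(Z < -1.745) ≈ 0.0405; since p > α = 0.02, fail to reject H₀.

z = -1.745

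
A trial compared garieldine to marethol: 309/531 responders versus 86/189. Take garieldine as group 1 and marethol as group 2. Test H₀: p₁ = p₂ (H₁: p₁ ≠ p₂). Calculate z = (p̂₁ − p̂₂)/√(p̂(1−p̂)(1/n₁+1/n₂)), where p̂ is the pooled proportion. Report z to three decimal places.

p̂₁ = 309/531 = 0.581921, p̂₂ = 86/189 = 0.455026.
Pooled p̂ = (309+86)/(531+189) = 395/720 = 0.548611.
SE = √(p̂(1−p̂)(1/n₁+1/n₂)) = √(0.548611·0.451389·0.00717424) = √(0.00177661) = 0.042150.
z = (0.581921 − 0.455026)/0.042150 = 0.126895/0.042150 = 3.011.

z = 3.011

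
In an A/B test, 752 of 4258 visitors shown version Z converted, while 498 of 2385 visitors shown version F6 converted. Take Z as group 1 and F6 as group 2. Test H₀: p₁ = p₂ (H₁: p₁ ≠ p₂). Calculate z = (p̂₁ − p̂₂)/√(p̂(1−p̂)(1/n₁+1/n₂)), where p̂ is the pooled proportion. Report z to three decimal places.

z = -3.221

p̂₁ = 752/4258 ≈ 0.176609, p̂₂ = 498/2385 ≈ 0.208805.
Pooled p̂ = (752+498)/(4258+2385) = 1250/6643 = 0.188168.
SE = √(p̂(1−p̂)(1/n₁+1/n₂)) = √(0.188168·0.811832·0.000654139) = √(9.99268e-05) = 0.009996.
z = (0.176609 − 0.208805)/0.009996 = -0.032196/0.009996 = -3.221.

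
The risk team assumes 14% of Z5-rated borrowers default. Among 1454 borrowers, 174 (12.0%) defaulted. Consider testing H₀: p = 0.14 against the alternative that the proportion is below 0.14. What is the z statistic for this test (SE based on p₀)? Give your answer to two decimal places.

z = -2.23

p̂ = 174/1454 ≈ 0.1197.
Standard error under H₀: √(0.14×0.86/1454) = 0.0091.
z = (0.1197 − 0.14)/0.0091 = -0.0203/0.0091 = -2.23.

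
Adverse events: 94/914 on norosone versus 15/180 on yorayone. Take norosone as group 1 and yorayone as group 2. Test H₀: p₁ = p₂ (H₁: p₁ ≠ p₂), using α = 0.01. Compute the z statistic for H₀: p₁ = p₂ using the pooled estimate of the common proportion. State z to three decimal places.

p̂₁ = 94/914 = 0.10284, p̂₂ = 15/180 = 0.08333.
Pooled p̂ = (94+15)/(914+180) = 109/1094 = 0.09963.
SE = √(p̂(1−p̂)(1/n₁+1/n₂)) = √(0.09963·0.90037·0.00664965) = √(0.000596522) = 0.02442.
z = (0.10284 − 0.08333)/0.02442 = 0.01951/0.02442 = 0.799.
Two-sided p-value ≈ 2·Φ(−0.799) = 0.4244, so at α = 0.01 we fail to reject H₀.

z = 0.799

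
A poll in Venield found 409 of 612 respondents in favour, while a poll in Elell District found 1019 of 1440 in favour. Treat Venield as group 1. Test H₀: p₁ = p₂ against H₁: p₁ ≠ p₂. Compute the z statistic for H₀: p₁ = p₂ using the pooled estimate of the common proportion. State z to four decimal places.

p̂₁ = 409/612 ≈ 0.6683007, p̂₂ = 1019/1440 ≈ 0.7076389.
Pooled p̂ = (409+1019)/(612+1440) = 1428/2052 = 0.6959064.
SE = √(p̂(1−p̂)(1/n₁+1/n₂)) = √(0.6959064·0.3040936·0.00232843) = √(0.000492744) = 0.0221978.
z = (0.6683007 − 0.7076389)/0.0221978 = -0.0393382/0.0221978 = -1.7722.

z = -1.7722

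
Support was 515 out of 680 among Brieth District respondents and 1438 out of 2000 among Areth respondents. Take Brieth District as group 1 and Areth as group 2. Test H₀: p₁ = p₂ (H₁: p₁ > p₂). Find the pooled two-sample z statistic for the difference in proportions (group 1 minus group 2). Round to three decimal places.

p̂₁ = 515/680 ≈ 0.75735, p̂₂ = 1438/2000 ≈ 0.71900.
Pooled p̂ = (515+1438)/(680+2000) = 1953/2680 = 0.72873.
SE = √(p̂(1−p̂)(1/n₁+1/n₂)) = √(0.72873·0.27127·0.00197059) = √(0.00038955) = 0.01974.
z = (0.75735 − 0.71900)/0.01974 = 0.03835/0.01974 = 1.943.
p-value = P(Z > 1.943) ≈ 0.0260.

z = 1.943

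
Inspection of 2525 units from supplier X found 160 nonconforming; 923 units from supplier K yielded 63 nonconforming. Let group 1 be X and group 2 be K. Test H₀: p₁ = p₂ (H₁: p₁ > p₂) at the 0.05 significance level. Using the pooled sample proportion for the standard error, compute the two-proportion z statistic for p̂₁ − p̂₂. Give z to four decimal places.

z = -0.5168

p̂₁ = 160/2525 = 0.0633663, p̂₂ = 63/923 = 0.0682557.
Pooled p̂ = (160+63)/(2525+923) = 223/3448 = 0.0646752.
SE = √(0.0604923 × 0.00147946) = 0.0094602.
z = (0.0633663 − 0.0682557)/0.0094602 = -0.0048894/0.0094602 = -0.5168.
p-value = P(Z > -0.517) ≈ 0.6974; since p > α = 0.05, fail to reject H₀.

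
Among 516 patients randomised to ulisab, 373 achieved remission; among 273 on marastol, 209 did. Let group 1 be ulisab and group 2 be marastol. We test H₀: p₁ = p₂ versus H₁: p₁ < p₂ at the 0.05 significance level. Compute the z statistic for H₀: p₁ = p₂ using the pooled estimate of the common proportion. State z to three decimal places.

p̂₁ = 373/516 ≈ 0.72287, p̂₂ = 209/273 ≈ 0.76557.
Pooled p̂ = (373+209)/(516+273) = 582/789 = 0.73764.
SE = √(p̂(1−p̂)(1/n₁+1/n₂)) = √(0.73764·0.26236·0.00560099) = √(0.00108394) = 0.03292.
z = (0.72287 − 0.76557)/0.03292 = -0.04270/0.03292 = -1.297.
p-value = P(Z < -1.297) ≈ 0.0973; since p > α = 0.05, fail to reject H₀.

z = -1.297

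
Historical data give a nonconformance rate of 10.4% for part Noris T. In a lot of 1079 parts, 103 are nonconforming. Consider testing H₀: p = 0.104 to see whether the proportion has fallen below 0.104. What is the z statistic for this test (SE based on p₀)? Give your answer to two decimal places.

p̂ = 103/1079 = 0.09546.
Under H₀, SE = √(0.104·0.896/1079) = √(8.63614e-05) = 0.00929.
z = (0.09546 − 0.104)/0.00929 = -0.00854/0.00929 = -0.92.
p-value = P(Z < -0.919) ≈ 0.1790.

z = -0.92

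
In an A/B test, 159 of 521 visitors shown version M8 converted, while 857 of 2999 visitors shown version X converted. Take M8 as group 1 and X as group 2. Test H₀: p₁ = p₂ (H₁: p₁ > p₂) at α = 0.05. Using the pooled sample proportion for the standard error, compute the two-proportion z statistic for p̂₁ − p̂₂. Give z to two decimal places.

p̂₁ = 159/521 = 0.3052, p̂₂ = 857/2999 = 0.2858.
Pooled p̂ = (159+857)/(521+2999) = 1016/3520 = 0.2886.
SE = √(p̂(1−p̂)(1/n₁+1/n₂)) = √(0.2886·0.7114·0.00225283) = √(0.000462563) = 0.0215.
z = (0.3052 − 0.2858)/0.0215 = 0.0194/0.0215 = 0.90.
p-value = P(Z > 0.903) ≈ 0.1833. With α = 0.05, fail to reject H₀.

z = 0.90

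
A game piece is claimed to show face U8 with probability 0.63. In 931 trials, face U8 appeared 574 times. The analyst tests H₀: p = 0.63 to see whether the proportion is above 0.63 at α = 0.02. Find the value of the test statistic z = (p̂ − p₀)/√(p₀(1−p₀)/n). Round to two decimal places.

p̂ = 574/931 = 0.6165.
Standard error under H₀: √(0.63×0.37/931) = 0.0158.
z = (0.6165 − 0.63)/0.0158 = -0.0135/0.0158 = -0.85.
p-value = P(Z > -0.851) ≈ 0.8025; since p > α = 0.02, fail to reject H₀.

z = -0.85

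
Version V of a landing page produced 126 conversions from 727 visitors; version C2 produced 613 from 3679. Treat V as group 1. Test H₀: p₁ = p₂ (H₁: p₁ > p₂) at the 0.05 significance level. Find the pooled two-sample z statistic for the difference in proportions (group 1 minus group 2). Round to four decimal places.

z = 0.4414

p̂₁ = 126/727 = 0.173315, p̂₂ = 613/3679 = 0.166621.
Pooled p̂ = (126+613)/(727+3679) = 739/4406 = 0.167726.
SE = √(p̂(1−p̂)(1/n₁+1/n₂)) = √(0.167726·0.832274·0.00164733) = √(0.000229957) = 0.015164.
z = (0.173315 − 0.166621)/0.015164 = 0.006694/0.015164 = 0.4414.
p-value = P(Z > 0.441) ≈ 0.3295, so at α = 0.05 we fail to reject H₀.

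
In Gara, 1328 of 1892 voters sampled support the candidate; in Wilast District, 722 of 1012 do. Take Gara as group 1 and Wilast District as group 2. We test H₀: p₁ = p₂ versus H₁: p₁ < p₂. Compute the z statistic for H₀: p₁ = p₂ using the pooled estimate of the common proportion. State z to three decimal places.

p̂₁ = 1328/1892 ≈ 0.701903, p̂₂ = 722/1012 ≈ 0.713439.
Pooled p̂ = (1328+722)/(1892+1012) = 2050/2904 = 0.705923.
SE = √(p̂(1−p̂)(1/n₁+1/n₂)) = √(0.705923·0.294077·0.00151668) = √(0.000314857) = 0.017744.
z = (0.701903 − 0.713439)/0.017744 = -0.011536/0.017744 = -0.650.

z = -0.650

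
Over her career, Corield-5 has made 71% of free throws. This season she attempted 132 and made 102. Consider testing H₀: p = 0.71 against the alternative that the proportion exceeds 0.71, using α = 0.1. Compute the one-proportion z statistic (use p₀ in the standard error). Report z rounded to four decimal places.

z = 1.5882

p̂ = 102/132 = 0.772727.
Standard error under H₀: √(0.71×0.29/132) = 0.039495.
z = (0.772727 − 0.71)/0.039495 = 0.062727/0.039495 = 1.5882.
p-value = P(Z > 1.588) ≈ 0.0561, so at α = 0.1 we reject H₀.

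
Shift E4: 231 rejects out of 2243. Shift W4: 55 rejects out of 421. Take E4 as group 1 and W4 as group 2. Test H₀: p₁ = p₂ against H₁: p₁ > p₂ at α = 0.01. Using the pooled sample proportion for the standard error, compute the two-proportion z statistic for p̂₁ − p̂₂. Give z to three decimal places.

z = -1.682

p̂₁ = 231/2243 = 0.10299, p̂₂ = 55/421 = 0.13064.
Pooled p̂ = (231+55)/(2243+421) = 286/2664 = 0.10736.
SE = √(0.0958318 × 0.00282113) = 0.01644.
z = (0.10299 − 0.13064)/0.01644 = -0.02765/0.01644 = -1.682.
p-value = P(Z > -1.682) ≈ 0.9537. With α = 0.01, fail to reject H₀.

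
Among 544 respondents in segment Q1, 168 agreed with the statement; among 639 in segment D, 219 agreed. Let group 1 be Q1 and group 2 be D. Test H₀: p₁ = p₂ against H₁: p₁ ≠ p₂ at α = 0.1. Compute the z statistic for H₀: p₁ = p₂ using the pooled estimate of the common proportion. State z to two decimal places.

z = -1.24

p̂₁ = 168/544 = 0.3088, p̂₂ = 219/639 = 0.3427.
Pooled p̂ = (168+219)/(544+639) = 387/1183 = 0.3271.
SE = √(p̂(1−p̂)(1/n₁+1/n₂)) = √(0.3271·0.6729·0.00340318) = √(0.0007491) = 0.0274.
z = (0.3088 − 0.3427)/0.0274 = -0.0339/0.0274 = -1.24.
Two-sided p-value ≈ 2·Φ(−1.239) = 0.2155. With α = 0.1, fail to reject H₀.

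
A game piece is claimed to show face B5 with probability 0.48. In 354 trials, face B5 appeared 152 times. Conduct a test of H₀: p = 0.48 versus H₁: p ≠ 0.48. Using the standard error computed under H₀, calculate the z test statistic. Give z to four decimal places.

p̂ = 152/354 = 0.429379.
Standard error under H₀: √(0.48×0.52/354) = 0.026553.
z = (0.429379 − 0.48)/0.026553 = -0.050621/0.026553 = -1.9064.
p-value = 2·P(Z > 1.906) ≈ 0.0566.

z = -1.9064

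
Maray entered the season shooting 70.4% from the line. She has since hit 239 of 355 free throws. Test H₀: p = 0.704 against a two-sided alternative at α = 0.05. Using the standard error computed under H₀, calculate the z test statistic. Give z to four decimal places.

z = -1.2696

p̂ = 239/355 = 0.673239.
Under H₀, SE = √(0.704·0.296/355) = √(0.000586997) = 0.024228.
z = (0.673239 − 0.704)/0.024228 = -0.030761/0.024228 = -1.2696.
p-value = 2·P(Z > 1.270) ≈ 0.2042, so at α = 0.05 we fail to reject H₀.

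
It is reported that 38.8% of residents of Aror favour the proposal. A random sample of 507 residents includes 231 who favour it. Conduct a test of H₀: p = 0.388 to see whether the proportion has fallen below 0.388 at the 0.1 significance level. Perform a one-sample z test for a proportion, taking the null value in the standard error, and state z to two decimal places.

z = 3.12

p̂ = 231/507 = 0.45562.
Standard error under H₀: √(0.388×0.612/507) = 0.02164.
z = (0.45562 − 0.388)/0.02164 = 0.06762/0.02164 = 3.12.
p-value = P(Z < 3.125) ≈ 0.9991. With α = 0.1, fail to reject H₀.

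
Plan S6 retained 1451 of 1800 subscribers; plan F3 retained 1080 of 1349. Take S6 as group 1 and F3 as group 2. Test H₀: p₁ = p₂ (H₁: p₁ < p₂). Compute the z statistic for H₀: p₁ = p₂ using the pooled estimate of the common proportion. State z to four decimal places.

z = 0.3858

p̂₁ = 1451/1800 = 0.806111, p̂₂ = 1080/1349 = 0.800593.
Pooled p̂ = (1451+1080)/(1800+1349) = 2531/3149 = 0.803747.
SE = √(0.157738 × 0.00129685) = 0.014302.
z = (0.806111 − 0.800593)/0.014302 = 0.005518/0.014302 = 0.3858.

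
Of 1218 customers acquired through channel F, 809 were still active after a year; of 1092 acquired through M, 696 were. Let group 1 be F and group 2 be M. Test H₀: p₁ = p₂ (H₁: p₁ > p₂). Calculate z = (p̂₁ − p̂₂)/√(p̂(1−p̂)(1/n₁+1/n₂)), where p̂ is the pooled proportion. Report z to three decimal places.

z = 1.352

p̂₁ = 809/1218 = 0.664204, p̂₂ = 696/1092 = 0.637363.
Pooled p̂ = (809+696)/(1218+1092) = 1505/2310 = 0.651515.
SE = √(0.227043 × 0.00173677) = 0.019858.
z = (0.664204 − 0.637363)/0.019858 = 0.026841/0.019858 = 1.352.
p-value = P(Z > 1.352) ≈ 0.0882.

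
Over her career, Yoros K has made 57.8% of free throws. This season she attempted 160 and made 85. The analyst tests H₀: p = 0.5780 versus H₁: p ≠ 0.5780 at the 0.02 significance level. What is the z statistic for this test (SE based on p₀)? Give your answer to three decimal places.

p̂ = 85/160 ≈ 0.53125.
SE = √(p₀(1−p₀)/n) = √(0.24392/160) = 0.03904.
z = (0.53125 − 0.578)/0.03904 = -0.04675/0.03904 = -1.197.
Two-sided p-value ≈ 2·Φ(−1.197) = 0.2312, so at α = 0.02 we fail to reject H₀.

z = -1.197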